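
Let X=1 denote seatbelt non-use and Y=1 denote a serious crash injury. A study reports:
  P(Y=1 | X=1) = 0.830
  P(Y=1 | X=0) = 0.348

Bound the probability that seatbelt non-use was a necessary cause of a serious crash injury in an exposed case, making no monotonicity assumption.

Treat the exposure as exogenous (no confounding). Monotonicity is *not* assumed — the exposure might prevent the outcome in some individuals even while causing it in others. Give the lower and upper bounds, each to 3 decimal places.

Let p₁ = 0.83, p₀ = 0.348.
Under exogeneity alone the bounds on PN are max{0,(p₁−p₀)/p₁} ≤ PN ≤ min{1,(1−p₀)/p₁}.
  lower = (p₁ − p₀)/p₁ = 0.482 / 0.83 ≈ 0.5807
  upper = min{1, (1 − p₀)/p₁} = 0.652 / 0.83 ≈ 0.7855

0.581 ≤ PN ≤ 0.786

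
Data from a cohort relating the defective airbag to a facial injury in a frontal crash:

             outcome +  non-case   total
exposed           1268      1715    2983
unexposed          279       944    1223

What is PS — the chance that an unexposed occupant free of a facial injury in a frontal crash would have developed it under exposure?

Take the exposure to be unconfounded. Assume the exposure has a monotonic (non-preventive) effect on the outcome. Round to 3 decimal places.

p₁ = P(outcome | exposed) = 1268/2983 = 0.42508
p₀ = P(outcome | unexposed) = 279/1223 = 0.22813
Under exogeneity and monotonicity, PS = (p₁ − p₀)/(1 − p₀).
PS = (0.42508 − 0.22813) / 0.77187 ≈ 0.2552

PS ≈ 0.255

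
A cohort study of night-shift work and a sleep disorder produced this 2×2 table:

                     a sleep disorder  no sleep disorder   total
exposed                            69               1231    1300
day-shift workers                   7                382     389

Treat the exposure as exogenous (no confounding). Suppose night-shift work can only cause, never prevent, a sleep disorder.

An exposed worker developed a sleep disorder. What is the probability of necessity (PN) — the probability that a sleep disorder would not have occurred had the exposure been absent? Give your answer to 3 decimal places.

p₁ = P(outcome | exposed) = 69/1300 = 0.053077
p₀ = P(outcome | unexposed) = 7/389 = 0.017995
Under exogeneity and monotonicity, PN = (p₁ − p₀)/p₁.
PN = (0.053077 − 0.017995) / 0.053077 ≈ 0.6610

PN ≈ 0.661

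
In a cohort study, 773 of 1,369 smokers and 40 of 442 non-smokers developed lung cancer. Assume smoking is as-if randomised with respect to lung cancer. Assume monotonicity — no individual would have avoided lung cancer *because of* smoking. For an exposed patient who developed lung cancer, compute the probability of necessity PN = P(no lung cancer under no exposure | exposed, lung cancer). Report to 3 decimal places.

p₁ = P(outcome | exposed) = 773/1369 = 0.56465
p₀ = P(outcome | unexposed) = 40/442 = 0.090498
Under exogeneity and monotonicity, PN = (p₁ − p₀) / p₁.
PN = (0.56465 − 0.090498) / 0.56465 = 0.47415 / 0.56465 ≈ 0.8397

PN ≈ 0.840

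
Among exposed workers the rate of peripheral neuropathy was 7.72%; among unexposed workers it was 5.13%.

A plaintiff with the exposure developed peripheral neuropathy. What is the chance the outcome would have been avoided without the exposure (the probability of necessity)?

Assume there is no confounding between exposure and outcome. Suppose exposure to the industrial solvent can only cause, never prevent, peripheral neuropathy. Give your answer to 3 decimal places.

p₁ = 0.0772, p₀ = 0.0513.
Under exogeneity and monotonicity, PN = (p₁ − p₀) / p₁.
PN = (0.0772 − 0.0513) / 0.0772 = 0.0259 / 0.0772 ≈ 0.3355

PN ≈ 0.335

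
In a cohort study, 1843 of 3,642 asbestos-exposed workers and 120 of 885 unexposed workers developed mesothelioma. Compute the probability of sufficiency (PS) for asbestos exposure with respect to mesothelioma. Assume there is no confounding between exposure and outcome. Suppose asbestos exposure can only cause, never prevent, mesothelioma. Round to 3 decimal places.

p₁ = P(outcome | exposed) = 1843/3642 = 0.50604
p₀ = P(outcome | unexposed) = 120/885 = 0.13559
Under exogeneity and monotonicity, PS = (p₁ − p₀) / (1 − p₀).
PS = (0.50604 − 0.13559) / (1 − 0.13559) = 0.37045 / 0.86441 ≈ 0.4286

PS ≈ 0.429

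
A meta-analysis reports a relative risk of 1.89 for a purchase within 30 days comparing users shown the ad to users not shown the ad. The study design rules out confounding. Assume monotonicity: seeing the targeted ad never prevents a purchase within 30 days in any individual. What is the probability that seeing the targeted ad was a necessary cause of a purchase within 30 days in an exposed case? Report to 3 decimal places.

PN ≈ 0.471

Under exogeneity and monotonicity, PN = (RR − 1) / RR = 1 − 1/RR.
PN = (1.89 − 1) / 1.89 = 0.89 / 1.89 ≈ 0.4709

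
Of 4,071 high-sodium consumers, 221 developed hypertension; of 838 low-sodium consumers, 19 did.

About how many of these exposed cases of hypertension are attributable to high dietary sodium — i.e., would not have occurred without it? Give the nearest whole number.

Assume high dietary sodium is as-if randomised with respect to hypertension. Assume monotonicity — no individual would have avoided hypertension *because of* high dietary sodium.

about 129 cases

p₁ = P(outcome | exposed) = 221/4071 = 0.054286
p₀ = P(outcome | unexposed) = 19/838 = 0.022673
PN = (p₁ − p₀)/p₁ = (0.054286 − 0.022673) / 0.054286 ≈ 0.58234.
Attributable cases ≈ PN × (exposed cases) = 0.58234 × 221 ≈ 128.70.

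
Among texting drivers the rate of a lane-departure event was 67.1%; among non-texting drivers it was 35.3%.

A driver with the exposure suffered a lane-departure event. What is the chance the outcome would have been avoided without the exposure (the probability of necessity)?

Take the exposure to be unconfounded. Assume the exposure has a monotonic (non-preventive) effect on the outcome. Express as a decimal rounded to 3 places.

PN ≈ 0.474

p₁ = 0.671, p₀ = 0.353.
Under exogeneity and monotonicity, PN = (p₁ − p₀) / p₁.
PN = (0.671 − 0.353) / 0.671 = 0.318 / 0.671 ≈ 0.4739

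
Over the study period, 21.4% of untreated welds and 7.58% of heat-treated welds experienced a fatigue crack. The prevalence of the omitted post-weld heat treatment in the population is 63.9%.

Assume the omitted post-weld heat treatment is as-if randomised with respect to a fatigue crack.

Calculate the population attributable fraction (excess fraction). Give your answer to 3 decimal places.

p₁ = 0.214, p₀ = 0.0758.
Overall risk P(Y=1) = π·p₁ + (1−π)·p₀ = 0.639×0.214 + 0.361×0.0758 = 0.16411.
Under exogeneity, PAF = [P(Y=1) − p₀] / P(Y=1).
PAF = (0.16411 − 0.0758) / 0.16411 ≈ 0.5381

PAF ≈ 0.538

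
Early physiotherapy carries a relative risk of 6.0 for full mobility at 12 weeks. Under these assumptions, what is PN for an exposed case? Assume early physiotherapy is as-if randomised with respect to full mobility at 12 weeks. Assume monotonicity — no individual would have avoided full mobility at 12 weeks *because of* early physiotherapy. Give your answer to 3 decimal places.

PN ≈ 0.833

Under exogeneity and monotonicity, PN = (RR − 1) / RR = 1 − 1/RR.
PN = (6.0 − 1) / 6.0 = 5 / 6.0 ≈ 0.8333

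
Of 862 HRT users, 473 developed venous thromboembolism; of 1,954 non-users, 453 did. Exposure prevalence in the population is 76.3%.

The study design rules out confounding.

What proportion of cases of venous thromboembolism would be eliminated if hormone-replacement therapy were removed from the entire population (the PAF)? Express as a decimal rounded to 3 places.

p₁ = P(outcome | exposed) = 473/862 = 0.54872
p₀ = P(outcome | unexposed) = 453/1954 = 0.23183
Overall risk P(Y=1) = π·p₁ + (1−π)·p₀ = 0.763×0.54872 + 0.237×0.23183 = 0.47362.
Under exogeneity, PAF = [P(Y=1) − p₀] / P(Y=1).
PAF = (0.47362 − 0.23183) / 0.47362 ≈ 0.5105

PAF ≈ 0.511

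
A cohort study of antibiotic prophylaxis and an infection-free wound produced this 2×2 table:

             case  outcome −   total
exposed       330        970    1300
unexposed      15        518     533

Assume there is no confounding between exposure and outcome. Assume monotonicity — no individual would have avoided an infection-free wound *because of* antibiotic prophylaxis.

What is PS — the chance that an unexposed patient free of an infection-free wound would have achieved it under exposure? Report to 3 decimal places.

p₁ = P(outcome | exposed) = 330/1300 = 0.25385
p₀ = P(outcome | unexposed) = 15/533 = 0.028143
Under exogeneity and monotonicity, PS = (p₁ − p₀)/(1 − p₀).
PS = (0.25385 − 0.028143) / 0.97186 ≈ 0.2322

PS ≈ 0.232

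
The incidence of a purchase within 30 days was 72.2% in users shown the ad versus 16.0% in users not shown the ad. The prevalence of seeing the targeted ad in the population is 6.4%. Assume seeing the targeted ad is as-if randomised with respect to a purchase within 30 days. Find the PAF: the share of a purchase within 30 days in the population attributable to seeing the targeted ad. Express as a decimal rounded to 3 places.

PAF ≈ 0.184

p₁ = 0.722, p₀ = 0.16.
Overall risk P(Y=1) = π·p₁ + (1−π)·p₀ = 0.064×0.722 + 0.936×0.16 = 0.19597.
Under exogeneity, PAF = [P(Y=1) − p₀] / P(Y=1).
PAF = (0.19597 − 0.16) / 0.19597 ≈ 0.1835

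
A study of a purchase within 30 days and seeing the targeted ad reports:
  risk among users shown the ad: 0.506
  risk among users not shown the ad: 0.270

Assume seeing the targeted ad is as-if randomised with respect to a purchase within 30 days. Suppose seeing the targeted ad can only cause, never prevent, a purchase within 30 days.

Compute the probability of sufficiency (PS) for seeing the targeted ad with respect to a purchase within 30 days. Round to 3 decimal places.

PS ≈ 0.323

Let p₁ = 0.506, p₀ = 0.27.
Under exogeneity and monotonicity, PS = (p₁ − p₀) / (1 − p₀).
PS = (0.506 − 0.27) / (1 − 0.27) = 0.236 / 0.73 ≈ 0.3233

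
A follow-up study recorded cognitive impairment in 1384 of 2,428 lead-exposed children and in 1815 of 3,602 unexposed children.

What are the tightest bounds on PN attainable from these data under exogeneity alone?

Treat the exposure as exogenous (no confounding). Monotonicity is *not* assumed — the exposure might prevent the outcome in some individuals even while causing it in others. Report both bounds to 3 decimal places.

0.116 ≤ PN ≤ 0.870

p₁ = P(outcome | exposed) = 1384/2428 = 0.57002
p₀ = P(outcome | unexposed) = 1815/3602 = 0.50389
Under exogeneity alone the bounds on PN are max{0,(p₁−p₀)/p₁} ≤ PN ≤ min{1,(1−p₀)/p₁}.
  lower = (p₁ − p₀)/p₁ = 0.06613 / 0.57002 ≈ 0.1160
  upper = min{1, (1 − p₀)/p₁} = 0.49611 / 0.57002 ≈ 0.8703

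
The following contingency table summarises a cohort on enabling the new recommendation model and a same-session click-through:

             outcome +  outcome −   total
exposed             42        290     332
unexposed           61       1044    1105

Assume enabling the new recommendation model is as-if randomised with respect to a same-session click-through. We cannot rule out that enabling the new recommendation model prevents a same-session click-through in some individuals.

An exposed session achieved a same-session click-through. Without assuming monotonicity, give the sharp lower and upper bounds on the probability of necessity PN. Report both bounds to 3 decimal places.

0.564 ≤ PN ≤ 1.000

p₁ = P(outcome | exposed) = 42/332 = 0.12651
p₀ = P(outcome | unexposed) = 61/1105 = 0.055204
Under exogeneity alone the bounds on PN are max{0,(p₁−p₀)/p₁} ≤ PN ≤ min{1,(1−p₀)/p₁}.
  lower = (p₁ − p₀)/p₁ = 0.071302 / 0.12651 ≈ 0.5636
  upper = min{1, (1 − p₀)/p₁} = 0.9448 / 0.12651 ≈ 7.4684 → capped at 1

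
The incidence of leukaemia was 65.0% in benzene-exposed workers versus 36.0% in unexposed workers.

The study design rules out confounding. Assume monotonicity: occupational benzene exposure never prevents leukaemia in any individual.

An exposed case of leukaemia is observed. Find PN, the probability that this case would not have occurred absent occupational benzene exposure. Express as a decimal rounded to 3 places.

p₁ = 0.65, p₀ = 0.36.
Under exogeneity and monotonicity, PN = (p₁ − p₀) / p₁.
PN = (0.65 − 0.36) / 0.65 = 0.29 / 0.65 ≈ 0.4462

PN ≈ 0.446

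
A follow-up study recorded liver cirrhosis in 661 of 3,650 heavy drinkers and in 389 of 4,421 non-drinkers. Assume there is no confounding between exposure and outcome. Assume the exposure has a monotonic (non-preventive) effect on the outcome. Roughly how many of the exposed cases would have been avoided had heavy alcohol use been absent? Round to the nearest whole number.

p₁ = P(outcome | exposed) = 661/3650 = 0.1811
p₀ = P(outcome | unexposed) = 389/4421 = 0.087989
PN = (p₁ − p₀)/p₁ = (0.1811 − 0.087989) / 0.1811 ≈ 0.51413.
Attributable cases ≈ PN × (exposed cases) = 0.51413 × 661 ≈ 339.84.

about 340 cases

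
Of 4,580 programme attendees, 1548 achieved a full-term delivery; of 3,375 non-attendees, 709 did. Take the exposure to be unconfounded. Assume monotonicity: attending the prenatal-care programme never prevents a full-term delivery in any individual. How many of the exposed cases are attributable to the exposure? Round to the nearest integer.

p₁ = P(outcome | exposed) = 1548/4580 = 0.33799
p₀ = P(outcome | unexposed) = 709/3375 = 0.21007
PN = (p₁ − p₀)/p₁ = (0.33799 − 0.21007) / 0.33799 ≈ 0.37846.
Attributable cases ≈ PN × (exposed cases) = 0.37846 × 1548 ≈ 585.86.

about 586 cases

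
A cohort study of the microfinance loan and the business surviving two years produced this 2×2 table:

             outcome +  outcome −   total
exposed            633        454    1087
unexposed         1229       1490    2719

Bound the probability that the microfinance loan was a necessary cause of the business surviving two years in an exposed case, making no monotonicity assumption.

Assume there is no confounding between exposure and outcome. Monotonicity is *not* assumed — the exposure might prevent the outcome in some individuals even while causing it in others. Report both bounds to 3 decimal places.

p₁ = P(outcome | exposed) = 633/1087 = 0.58234
p₀ = P(outcome | unexposed) = 1229/2719 = 0.452
Under exogeneity alone the bounds on PN are max{0,(p₁−p₀)/p₁} ≤ PN ≤ min{1,(1−p₀)/p₁}.
  lower = (p₁ − p₀)/p₁ = 0.13033 / 0.58234 ≈ 0.2238
  upper = min{1, (1 − p₀)/p₁} = 0.548 / 0.58234 ≈ 0.9410

0.224 ≤ PN ≤ 0.941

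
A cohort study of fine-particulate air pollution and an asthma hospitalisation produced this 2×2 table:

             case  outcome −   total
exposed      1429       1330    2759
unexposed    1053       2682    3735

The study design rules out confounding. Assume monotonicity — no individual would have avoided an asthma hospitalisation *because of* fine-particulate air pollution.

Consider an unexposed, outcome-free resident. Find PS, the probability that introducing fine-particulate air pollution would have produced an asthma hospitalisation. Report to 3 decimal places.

PS ≈ 0.329

p₁ = P(outcome | exposed) = 1429/2759 = 0.51794
p₀ = P(outcome | unexposed) = 1053/3735 = 0.28193
Under exogeneity and monotonicity, PS = (p₁ − p₀) / (1 − p₀).
PS = (0.51794 − 0.28193) / (1 − 0.28193) = 0.23601 / 0.71807 ≈ 0.3287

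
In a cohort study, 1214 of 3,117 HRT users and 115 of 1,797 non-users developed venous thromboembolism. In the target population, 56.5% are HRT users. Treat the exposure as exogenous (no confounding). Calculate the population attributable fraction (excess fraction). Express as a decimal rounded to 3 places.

p₁ = P(outcome | exposed) = 1214/3117 = 0.38948
p₀ = P(outcome | unexposed) = 115/1797 = 0.063996
Overall risk P(Y=1) = π·p₁ + (1−π)·p₀ = 0.565×0.38948 + 0.435×0.063996 = 0.24789.
Under exogeneity, PAF = [P(Y=1) − p₀] / P(Y=1).
PAF = (0.24789 − 0.063996) / 0.24789 ≈ 0.7418

PAF ≈ 0.742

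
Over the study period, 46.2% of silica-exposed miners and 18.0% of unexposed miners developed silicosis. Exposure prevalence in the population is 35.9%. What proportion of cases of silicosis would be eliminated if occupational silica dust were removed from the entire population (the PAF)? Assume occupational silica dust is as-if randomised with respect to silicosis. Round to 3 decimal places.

p₁ = 0.462, p₀ = 0.18.
Overall risk P(Y=1) = π·p₁ + (1−π)·p₀ = 0.359×0.462 + 0.641×0.18 = 0.28124.
Under exogeneity, PAF = [P(Y=1) − p₀] / P(Y=1).
PAF = (0.28124 − 0.18) / 0.28124 ≈ 0.3600

PAF ≈ 0.360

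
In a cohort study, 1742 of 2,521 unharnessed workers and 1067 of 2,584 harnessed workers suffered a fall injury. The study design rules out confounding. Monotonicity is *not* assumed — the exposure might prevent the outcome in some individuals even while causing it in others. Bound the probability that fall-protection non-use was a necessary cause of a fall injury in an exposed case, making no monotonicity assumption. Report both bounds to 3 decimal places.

0.402 ≤ PN ≤ 0.850

p₁ = P(outcome | exposed) = 1742/2521 = 0.691
p₀ = P(outcome | unexposed) = 1067/2584 = 0.41293
Under exogeneity alone the bounds on PN are max{0,(p₁−p₀)/p₁} ≤ PN ≤ min{1,(1−p₀)/p₁}.
  lower = (p₁ − p₀)/p₁ = 0.27807 / 0.691 ≈ 0.4024
  upper = min{1, (1 − p₀)/p₁} = 0.58707 / 0.691 ≈ 0.8496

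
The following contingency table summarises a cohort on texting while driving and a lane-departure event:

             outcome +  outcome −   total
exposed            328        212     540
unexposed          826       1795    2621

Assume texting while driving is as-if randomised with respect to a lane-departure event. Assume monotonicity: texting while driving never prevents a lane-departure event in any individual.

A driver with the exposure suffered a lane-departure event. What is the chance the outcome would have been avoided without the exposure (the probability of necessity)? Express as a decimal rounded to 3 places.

PN ≈ 0.481

p₁ = P(outcome | exposed) = 328/540 = 0.60741
p₀ = P(outcome | unexposed) = 826/2621 = 0.31515
Under exogeneity and monotonicity, PN = (p₁ − p₀) / p₁.
PN = (0.60741 − 0.31515) / 0.60741 = 0.29226 / 0.60741 ≈ 0.4812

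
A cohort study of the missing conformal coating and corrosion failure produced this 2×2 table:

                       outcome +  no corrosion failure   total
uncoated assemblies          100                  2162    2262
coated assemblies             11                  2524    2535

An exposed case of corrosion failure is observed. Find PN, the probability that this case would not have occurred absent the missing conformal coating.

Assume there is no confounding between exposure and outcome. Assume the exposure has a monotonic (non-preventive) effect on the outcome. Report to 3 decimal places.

PN ≈ 0.902

p₁ = P(outcome | exposed) = 100/2262 = 0.044209
p₀ = P(outcome | unexposed) = 11/2535 = 0.0043393
Under exogeneity and monotonicity, PN = (p₁ − p₀)/p₁.
PN = (0.044209 − 0.0043393) / 0.044209 ≈ 0.9018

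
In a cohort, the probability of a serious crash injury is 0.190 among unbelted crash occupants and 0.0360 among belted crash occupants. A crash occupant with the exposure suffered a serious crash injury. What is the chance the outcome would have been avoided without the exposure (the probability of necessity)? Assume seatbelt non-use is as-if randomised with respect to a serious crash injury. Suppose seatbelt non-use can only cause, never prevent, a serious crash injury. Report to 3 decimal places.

PN ≈ 0.811

Let p₁ = 0.19, p₀ = 0.036.
Under exogeneity and monotonicity, PN = (p₁ − p₀) / p₁.
PN = (0.19 − 0.036) / 0.19 = 0.154 / 0.19 ≈ 0.8105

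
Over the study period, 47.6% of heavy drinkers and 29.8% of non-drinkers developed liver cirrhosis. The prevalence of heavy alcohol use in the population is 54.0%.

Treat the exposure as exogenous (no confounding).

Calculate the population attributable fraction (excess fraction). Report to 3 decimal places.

PAF ≈ 0.244

p₁ = 0.476, p₀ = 0.298.
Overall risk P(Y=1) = π·p₁ + (1−π)·p₀ = 0.54×0.476 + 0.46×0.298 = 0.39412.
Under exogeneity, PAF = [P(Y=1) − p₀] / P(Y=1).
PAF = (0.39412 − 0.298) / 0.39412 ≈ 0.2439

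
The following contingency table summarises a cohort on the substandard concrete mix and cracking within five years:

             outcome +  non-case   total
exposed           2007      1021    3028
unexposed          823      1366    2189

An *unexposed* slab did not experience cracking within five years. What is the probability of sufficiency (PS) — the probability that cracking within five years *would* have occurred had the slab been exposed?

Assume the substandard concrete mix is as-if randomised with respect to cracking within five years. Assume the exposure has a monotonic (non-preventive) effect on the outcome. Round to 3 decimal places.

p₁ = P(outcome | exposed) = 2007/3028 = 0.66281
p₀ = P(outcome | unexposed) = 823/2189 = 0.37597
Under exogeneity and monotonicity, PS = (p₁ − p₀)/(1 − p₀).
PS = (0.66281 − 0.37597) / 0.62403 ≈ 0.4597

PS ≈ 0.460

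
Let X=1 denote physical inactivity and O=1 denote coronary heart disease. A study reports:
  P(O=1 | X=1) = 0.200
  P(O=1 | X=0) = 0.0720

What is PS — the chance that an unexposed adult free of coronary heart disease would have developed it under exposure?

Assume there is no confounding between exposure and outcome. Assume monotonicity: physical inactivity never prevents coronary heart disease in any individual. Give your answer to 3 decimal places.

PS ≈ 0.138

Let p₁ = 0.2, p₀ = 0.072.
Under exogeneity and monotonicity, PS = (p₁ − p₀) / (1 − p₀).
PS = (0.2 − 0.072) / (1 − 0.072) = 0.128 / 0.928 ≈ 0.1379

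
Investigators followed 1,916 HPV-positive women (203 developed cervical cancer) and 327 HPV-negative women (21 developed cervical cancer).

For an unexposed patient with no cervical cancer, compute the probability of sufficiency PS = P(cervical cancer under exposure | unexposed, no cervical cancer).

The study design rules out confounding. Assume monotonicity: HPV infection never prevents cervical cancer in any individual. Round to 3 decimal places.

p₁ = P(outcome | exposed) = 203/1916 = 0.10595
p₀ = P(outcome | unexposed) = 21/327 = 0.06422
Under exogeneity and monotonicity, PS = (p₁ − p₀) / (1 − p₀).
PS = (0.10595 − 0.06422) / (1 − 0.06422) = 0.04173 / 0.93578 ≈ 0.0446

PS ≈ 0.045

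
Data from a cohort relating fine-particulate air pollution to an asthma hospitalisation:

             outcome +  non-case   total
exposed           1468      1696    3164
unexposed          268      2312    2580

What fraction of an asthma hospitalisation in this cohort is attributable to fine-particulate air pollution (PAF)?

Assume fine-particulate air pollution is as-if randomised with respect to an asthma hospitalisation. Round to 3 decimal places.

PAF ≈ 0.656

p₁ = P(outcome | exposed) = 1468/3164 = 0.46397
p₀ = P(outcome | unexposed) = 268/2580 = 0.10388
Exposure prevalence π = 3164/5744 = 0.55084; overall risk P(Y=1) = 0.30223.
Under exogeneity, PAF = [P(Y=1) − p₀]/P(Y=1).
PAF = (0.30223 − 0.10388) / 0.30223 ≈ 0.6563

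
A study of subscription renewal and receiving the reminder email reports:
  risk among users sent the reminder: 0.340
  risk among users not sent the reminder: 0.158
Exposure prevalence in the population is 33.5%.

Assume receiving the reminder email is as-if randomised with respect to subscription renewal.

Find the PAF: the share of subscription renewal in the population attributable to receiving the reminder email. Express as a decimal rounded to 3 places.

Let p₁ = 0.34, p₀ = 0.158.
Overall risk P(Y=1) = π·p₁ + (1−π)·p₀ = 0.335×0.34 + 0.665×0.158 = 0.21897.
Under exogeneity, PAF = [P(Y=1) − p₀] / P(Y=1).
PAF = (0.21897 − 0.158) / 0.21897 ≈ 0.2784

PAF ≈ 0.278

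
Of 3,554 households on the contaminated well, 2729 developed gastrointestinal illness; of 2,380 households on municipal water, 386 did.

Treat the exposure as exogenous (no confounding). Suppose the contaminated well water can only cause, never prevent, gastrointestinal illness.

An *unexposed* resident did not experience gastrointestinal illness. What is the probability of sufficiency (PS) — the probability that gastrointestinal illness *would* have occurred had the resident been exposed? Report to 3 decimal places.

p₁ = P(outcome | exposed) = 2729/3554 = 0.76787
p₀ = P(outcome | unexposed) = 386/2380 = 0.16218
Under exogeneity and monotonicity, PS = (p₁ − p₀) / (1 − p₀).
PS = (0.76787 − 0.16218) / (1 − 0.16218) = 0.60568 / 0.83782 ≈ 0.7229

PS ≈ 0.723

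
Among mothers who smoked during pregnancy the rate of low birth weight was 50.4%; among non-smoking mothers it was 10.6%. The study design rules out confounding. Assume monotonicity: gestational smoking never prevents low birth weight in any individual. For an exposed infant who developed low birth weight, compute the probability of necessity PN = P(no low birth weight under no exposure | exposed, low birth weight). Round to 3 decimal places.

p₁ = 0.504, p₀ = 0.106.
Under exogeneity and monotonicity, PN = (p₁ − p₀) / p₁.
PN = (0.504 − 0.106) / 0.504 = 0.398 / 0.504 ≈ 0.7897

PN ≈ 0.790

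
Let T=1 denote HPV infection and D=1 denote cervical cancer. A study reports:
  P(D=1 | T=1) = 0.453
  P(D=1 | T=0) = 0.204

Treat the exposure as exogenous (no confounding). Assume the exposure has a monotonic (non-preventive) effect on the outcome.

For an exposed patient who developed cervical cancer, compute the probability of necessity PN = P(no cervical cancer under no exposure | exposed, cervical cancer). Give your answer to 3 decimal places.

PN ≈ 0.550

Let p₁ = 0.453, p₀ = 0.204.
Under exogeneity and monotonicity, PN = (p₁ − p₀) / p₁.
PN = (0.453 − 0.204) / 0.453 = 0.249 / 0.453 ≈ 0.5497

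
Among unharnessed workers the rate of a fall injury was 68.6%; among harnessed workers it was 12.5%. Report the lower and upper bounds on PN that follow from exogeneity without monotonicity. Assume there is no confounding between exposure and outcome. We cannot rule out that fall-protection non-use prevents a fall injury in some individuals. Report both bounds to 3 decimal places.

0.818 ≤ PN ≤ 1.000

p₁ = 0.686, p₀ = 0.125.
Under exogeneity alone the bounds on PN are max{0,(p₁−p₀)/p₁} ≤ PN ≤ min{1,(1−p₀)/p₁}.
  lower = (p₁ − p₀)/p₁ = 0.561 / 0.686 ≈ 0.8178
  upper = min{1, (1 − p₀)/p₁} = 0.875 / 0.686 ≈ 1.2755 → capped at 1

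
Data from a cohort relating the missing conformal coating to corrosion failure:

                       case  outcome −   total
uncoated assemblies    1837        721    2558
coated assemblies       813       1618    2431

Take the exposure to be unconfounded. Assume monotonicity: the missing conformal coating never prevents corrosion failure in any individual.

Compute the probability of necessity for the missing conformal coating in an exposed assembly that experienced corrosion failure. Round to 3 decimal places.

PN ≈ 0.534

p₁ = P(outcome | exposed) = 1837/2558 = 0.71814
p₀ = P(outcome | unexposed) = 813/2431 = 0.33443
Under exogeneity and monotonicity, PN = (p₁ − p₀)/p₁.
PN = (0.71814 − 0.33443) / 0.71814 ≈ 0.5343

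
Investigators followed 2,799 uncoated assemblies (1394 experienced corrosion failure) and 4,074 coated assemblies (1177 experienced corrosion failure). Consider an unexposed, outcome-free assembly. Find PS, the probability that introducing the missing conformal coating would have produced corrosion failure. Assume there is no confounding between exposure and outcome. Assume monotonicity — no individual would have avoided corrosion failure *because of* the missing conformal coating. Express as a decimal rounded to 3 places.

PS ≈ 0.294

p₁ = P(outcome | exposed) = 1394/2799 = 0.49804
p₀ = P(outcome | unexposed) = 1177/4074 = 0.28891
Under exogeneity and monotonicity, PS = (p₁ − p₀) / (1 − p₀).
PS = (0.49804 − 0.28891) / (1 − 0.28891) = 0.20913 / 0.71109 ≈ 0.2941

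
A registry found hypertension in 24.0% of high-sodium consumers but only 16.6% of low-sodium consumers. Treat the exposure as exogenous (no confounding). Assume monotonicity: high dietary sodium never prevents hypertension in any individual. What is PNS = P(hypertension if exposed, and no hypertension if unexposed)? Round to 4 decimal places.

PNS ≈ 0.0740

p₁ = 0.24, p₀ = 0.166.
Under exogeneity and monotonicity, PNS = p₁ − p₀.
PNS = 0.24 − 0.166 = 0.074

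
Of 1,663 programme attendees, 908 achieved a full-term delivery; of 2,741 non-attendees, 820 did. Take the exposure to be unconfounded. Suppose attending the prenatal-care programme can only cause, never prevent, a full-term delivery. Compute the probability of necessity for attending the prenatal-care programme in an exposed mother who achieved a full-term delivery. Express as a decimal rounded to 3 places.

p₁ = P(outcome | exposed) = 908/1663 = 0.546
p₀ = P(outcome | unexposed) = 820/2741 = 0.29916
Under exogeneity and monotonicity, PN = (p₁ − p₀) / p₁.
PN = (0.546 − 0.29916) / 0.546 = 0.24684 / 0.546 ≈ 0.4521

PN ≈ 0.452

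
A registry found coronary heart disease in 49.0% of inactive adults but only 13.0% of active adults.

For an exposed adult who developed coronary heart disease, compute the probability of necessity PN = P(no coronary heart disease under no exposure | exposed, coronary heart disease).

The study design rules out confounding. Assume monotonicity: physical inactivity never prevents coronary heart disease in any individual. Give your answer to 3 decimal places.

p₁ = 0.49, p₀ = 0.13.
Under exogeneity and monotonicity, PN = (p₁ − p₀) / p₁.
PN = (0.49 − 0.13) / 0.49 = 0.36 / 0.49 ≈ 0.7347

PN ≈ 0.735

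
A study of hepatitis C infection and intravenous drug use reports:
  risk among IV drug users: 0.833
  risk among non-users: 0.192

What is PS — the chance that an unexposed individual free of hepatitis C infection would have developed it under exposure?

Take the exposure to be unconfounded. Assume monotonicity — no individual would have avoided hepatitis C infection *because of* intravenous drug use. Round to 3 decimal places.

Let p₁ = 0.833, p₀ = 0.192.
Under exogeneity and monotonicity, PS = (p₁ − p₀) / (1 − p₀).
PS = (0.833 − 0.192) / (1 − 0.192) = 0.641 / 0.808 ≈ 0.7933

PS ≈ 0.793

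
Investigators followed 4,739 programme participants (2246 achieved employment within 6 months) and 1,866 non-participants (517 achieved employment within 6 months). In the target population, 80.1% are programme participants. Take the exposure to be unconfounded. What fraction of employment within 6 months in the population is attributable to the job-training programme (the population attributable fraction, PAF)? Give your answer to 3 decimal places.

p₁ = P(outcome | exposed) = 2246/4739 = 0.47394
p₀ = P(outcome | unexposed) = 517/1866 = 0.27706
Overall risk P(Y=1) = π·p₁ + (1−π)·p₀ = 0.801×0.47394 + 0.199×0.27706 = 0.43476.
Under exogeneity, PAF = [P(Y=1) − p₀] / P(Y=1).
PAF = (0.43476 − 0.27706) / 0.43476 ≈ 0.3627

PAF ≈ 0.363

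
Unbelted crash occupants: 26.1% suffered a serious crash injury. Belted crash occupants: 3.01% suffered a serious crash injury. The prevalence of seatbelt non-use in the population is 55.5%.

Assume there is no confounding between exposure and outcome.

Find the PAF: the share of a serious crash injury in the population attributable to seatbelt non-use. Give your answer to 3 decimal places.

p₁ = 0.261, p₀ = 0.0301.
Overall risk P(Y=1) = π·p₁ + (1−π)·p₀ = 0.555×0.261 + 0.445×0.0301 = 0.15825.
Under exogeneity, PAF = [P(Y=1) − p₀] / P(Y=1).
PAF = (0.15825 − 0.0301) / 0.15825 ≈ 0.8098

PAF ≈ 0.810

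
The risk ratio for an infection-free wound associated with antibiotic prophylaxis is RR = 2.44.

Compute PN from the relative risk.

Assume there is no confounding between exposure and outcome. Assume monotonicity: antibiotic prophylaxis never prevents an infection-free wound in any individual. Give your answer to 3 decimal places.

PN ≈ 0.590

Under exogeneity and monotonicity, PN = (RR − 1) / RR = 1 − 1/RR.
PN = (2.44 − 1) / 2.44 = 1.44 / 2.44 ≈ 0.5902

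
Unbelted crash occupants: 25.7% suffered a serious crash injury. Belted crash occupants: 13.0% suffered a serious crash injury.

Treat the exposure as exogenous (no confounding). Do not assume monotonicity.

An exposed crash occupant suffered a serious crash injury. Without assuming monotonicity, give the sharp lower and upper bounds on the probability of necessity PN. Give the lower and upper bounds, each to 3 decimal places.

p₁ = 0.257, p₀ = 0.13.
Under exogeneity alone the bounds on PN are max{0,(p₁−p₀)/p₁} ≤ PN ≤ min{1,(1−p₀)/p₁}.
  lower = (p₁ − p₀)/p₁ = 0.127 / 0.257 ≈ 0.4942
  upper = min{1, (1 − p₀)/p₁} = 0.87 / 0.257 ≈ 3.3852 → capped at 1

0.494 ≤ PN ≤ 1.000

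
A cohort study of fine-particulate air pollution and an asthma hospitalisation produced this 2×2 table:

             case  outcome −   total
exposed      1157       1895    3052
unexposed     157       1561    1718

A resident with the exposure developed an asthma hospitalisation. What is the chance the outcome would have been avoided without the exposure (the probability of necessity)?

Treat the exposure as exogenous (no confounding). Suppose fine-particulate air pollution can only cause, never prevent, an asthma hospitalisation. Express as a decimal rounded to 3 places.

p₁ = P(outcome | exposed) = 1157/3052 = 0.3791
p₀ = P(outcome | unexposed) = 157/1718 = 0.091385
Under exogeneity and monotonicity, PN = (p₁ − p₀) / p₁.
PN = (0.3791 − 0.091385) / 0.3791 = 0.28771 / 0.3791 ≈ 0.7589

PN ≈ 0.759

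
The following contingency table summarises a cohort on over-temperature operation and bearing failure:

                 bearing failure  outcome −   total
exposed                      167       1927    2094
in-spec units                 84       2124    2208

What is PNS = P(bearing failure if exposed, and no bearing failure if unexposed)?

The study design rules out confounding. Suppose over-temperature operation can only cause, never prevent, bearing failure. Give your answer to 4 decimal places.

PNS ≈ 0.0417

p₁ = P(outcome | exposed) = 167/2094 = 0.079752
p₀ = P(outcome | unexposed) = 84/2208 = 0.038043
Under exogeneity and monotonicity, PNS = p₁ − p₀.
PNS = 0.079752 − 0.038043 = 0.041708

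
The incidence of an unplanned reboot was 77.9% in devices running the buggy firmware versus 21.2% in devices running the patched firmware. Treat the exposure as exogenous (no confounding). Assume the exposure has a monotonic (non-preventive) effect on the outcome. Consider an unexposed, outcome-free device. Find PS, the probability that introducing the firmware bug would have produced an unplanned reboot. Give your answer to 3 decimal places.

PS ≈ 0.720

p₁ = 0.779, p₀ = 0.212.
Under exogeneity and monotonicity, PS = (p₁ − p₀) / (1 − p₀).
PS = (0.779 − 0.212) / (1 − 0.212) = 0.567 / 0.788 ≈ 0.7195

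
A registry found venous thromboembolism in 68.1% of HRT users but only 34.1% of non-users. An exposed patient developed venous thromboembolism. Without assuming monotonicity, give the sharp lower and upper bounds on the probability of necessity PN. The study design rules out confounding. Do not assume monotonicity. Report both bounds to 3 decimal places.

0.499 ≤ PN ≤ 0.968

p₁ = 0.681, p₀ = 0.341.
Under exogeneity alone the bounds on PN are max{0,(p₁−p₀)/p₁} ≤ PN ≤ min{1,(1−p₀)/p₁}.
  lower = (p₁ − p₀)/p₁ = 0.34 / 0.681 ≈ 0.4993
  upper = min{1, (1 − p₀)/p₁} = 0.659 / 0.681 ≈ 0.9677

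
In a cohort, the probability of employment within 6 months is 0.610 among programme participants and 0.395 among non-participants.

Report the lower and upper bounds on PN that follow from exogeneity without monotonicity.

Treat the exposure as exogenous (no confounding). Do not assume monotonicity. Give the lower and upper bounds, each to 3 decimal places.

Let p₁ = 0.61, p₀ = 0.395.
Under exogeneity alone the bounds on PN are max{0,(p₁−p₀)/p₁} ≤ PN ≤ min{1,(1−p₀)/p₁}.
  lower = (p₁ − p₀)/p₁ = 0.215 / 0.61 ≈ 0.3525
  upper = min{1, (1 − p₀)/p₁} = 0.605 / 0.61 ≈ 0.9918

0.352 ≤ PN ≤ 0.992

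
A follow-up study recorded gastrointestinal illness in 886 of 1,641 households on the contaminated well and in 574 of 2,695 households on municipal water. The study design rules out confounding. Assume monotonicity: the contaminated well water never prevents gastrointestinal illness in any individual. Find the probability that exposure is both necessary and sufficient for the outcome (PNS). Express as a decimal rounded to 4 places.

p₁ = P(outcome | exposed) = 886/1641 = 0.53991
p₀ = P(outcome | unexposed) = 574/2695 = 0.21299
Under exogeneity and monotonicity, PNS = p₁ − p₀.
PNS = 0.53991 − 0.21299 = 0.32693

PNS ≈ 0.3269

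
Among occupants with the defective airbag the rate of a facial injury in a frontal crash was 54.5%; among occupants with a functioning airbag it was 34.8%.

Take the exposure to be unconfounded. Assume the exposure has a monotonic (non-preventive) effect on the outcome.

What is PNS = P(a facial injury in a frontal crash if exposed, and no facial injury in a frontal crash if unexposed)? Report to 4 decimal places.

p₁ = 0.545, p₀ = 0.348.
Under exogeneity and monotonicity, PNS = p₁ − p₀.
PNS = 0.545 − 0.348 = 0.197

PNS ≈ 0.1970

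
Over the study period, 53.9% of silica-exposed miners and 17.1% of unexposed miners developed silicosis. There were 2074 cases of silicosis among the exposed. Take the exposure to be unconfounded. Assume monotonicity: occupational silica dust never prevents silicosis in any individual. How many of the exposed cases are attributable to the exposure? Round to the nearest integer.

p₁ = 0.539, p₀ = 0.171.
PN = (p₁ − p₀)/p₁ = (0.539 − 0.171) / 0.539 ≈ 0.68275.
Attributable cases ≈ PN × (exposed cases) = 0.68275 × 2074 ≈ 1416.01.

about 1416 cases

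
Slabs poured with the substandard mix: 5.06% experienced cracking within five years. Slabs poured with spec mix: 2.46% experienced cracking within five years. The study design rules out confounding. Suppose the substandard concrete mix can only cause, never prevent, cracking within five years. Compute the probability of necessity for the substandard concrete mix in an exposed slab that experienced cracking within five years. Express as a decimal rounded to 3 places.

PN ≈ 0.514

p₁ = 0.0506, p₀ = 0.0246.
Under exogeneity and monotonicity, PN = (p₁ − p₀) / p₁.
PN = (0.0506 − 0.0246) / 0.0506 = 0.026 / 0.0506 ≈ 0.5138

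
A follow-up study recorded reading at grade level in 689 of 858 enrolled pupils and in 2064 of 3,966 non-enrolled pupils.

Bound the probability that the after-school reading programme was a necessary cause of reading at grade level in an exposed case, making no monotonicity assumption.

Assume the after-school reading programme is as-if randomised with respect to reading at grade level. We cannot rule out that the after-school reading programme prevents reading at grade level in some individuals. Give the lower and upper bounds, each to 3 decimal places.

0.352 ≤ PN ≤ 0.597

p₁ = P(outcome | exposed) = 689/858 = 0.80303
p₀ = P(outcome | unexposed) = 2064/3966 = 0.52042
Under exogeneity alone the bounds on PN are max{0,(p₁−p₀)/p₁} ≤ PN ≤ min{1,(1−p₀)/p₁}.
  lower = (p₁ − p₀)/p₁ = 0.28261 / 0.80303 ≈ 0.3519
  upper = min{1, (1 − p₀)/p₁} = 0.47958 / 0.80303 ≈ 0.5972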